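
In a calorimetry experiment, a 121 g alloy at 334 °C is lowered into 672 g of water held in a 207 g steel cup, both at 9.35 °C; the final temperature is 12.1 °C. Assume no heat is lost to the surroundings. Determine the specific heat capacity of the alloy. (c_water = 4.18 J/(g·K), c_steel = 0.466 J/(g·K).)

Conservation of energy gives ΣQ = 0:
121×c×(12.1 − 334) + 672×4.18×(12.1 − 9.35) + 207×0.466×(12.1 − 9.35) = 0
-38950 c = -7989.9
c = -7989.9/-38950 ≈ 0.2051 J/(g·K)

c ≈ 0.205 J/(g·K)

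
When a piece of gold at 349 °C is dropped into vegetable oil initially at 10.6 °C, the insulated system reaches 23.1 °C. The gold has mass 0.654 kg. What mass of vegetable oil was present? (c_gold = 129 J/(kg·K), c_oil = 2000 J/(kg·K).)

m ≈ 1.1 kg

Heat gained plus heat lost sum to zero:
0.654×129×(23.1 − 349) + m×2000×(23.1 − 10.6) = 0
25000 m = 27495
m = 27495/25000 ≈ 1.1 kg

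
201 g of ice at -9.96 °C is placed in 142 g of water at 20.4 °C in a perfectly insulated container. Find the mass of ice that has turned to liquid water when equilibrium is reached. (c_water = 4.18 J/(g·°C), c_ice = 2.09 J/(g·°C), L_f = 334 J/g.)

m_melted ≈ 23.7 g

Water can give up m c ΔT = 142×4.18×20.4 = 12109 J before reaching 0 °C.
Of that, 201×2.09×9.96 = 4184.1 J goes to bring the ice to 0 °C, leaving 7924.5 J.
To melt every bit of ice: 201×334 = 67134 J.
Since 7924.5 < 67134 J, not all the ice melts; equilibrium is at 0 °C.
Mass melted = 7924.5/334 ≈ 23.73 g.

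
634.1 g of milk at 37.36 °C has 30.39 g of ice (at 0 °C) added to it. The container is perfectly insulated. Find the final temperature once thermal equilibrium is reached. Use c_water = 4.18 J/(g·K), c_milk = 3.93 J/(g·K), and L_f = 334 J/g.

Heat gained plus heat lost sum to zero:
fusion: m_ice L_f = 30.39×334 = 10150; meltwater 0→T: 30.39×4.18×T = 127.03 T; milk: 2492(T − 37.36)
2619 T = 93102 − 10150 = 82951
T ≈ 31.67 °C. Since T > 0 °C, the all-ice-melts assumption holds.

T_f ≈ 31.7 °C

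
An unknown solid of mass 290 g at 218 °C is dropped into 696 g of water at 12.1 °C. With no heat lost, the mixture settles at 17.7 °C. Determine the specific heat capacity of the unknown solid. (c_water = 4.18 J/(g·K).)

c ≈ 0.28 J/(g·K)

Heat lost by the unknown solid = heat gained by the water:
290·c·(218 − 17.7) = 696·4.18·(17.7 − 12.1)
58087 c = 16292  ⇒  c ≈ 0.2805 J/(g·K)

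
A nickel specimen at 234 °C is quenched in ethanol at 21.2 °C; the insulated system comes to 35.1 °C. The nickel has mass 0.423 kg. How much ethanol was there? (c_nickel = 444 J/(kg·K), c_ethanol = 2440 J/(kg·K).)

m ≈ 1.1 kg

Heat lost by the nickel = heat gained by the ethanol:
0.423×444×(234 − 35.1) = m×2440×(35.1 − 21.2)
33916 m = 37356  ⇒  m ≈ 1.101 kg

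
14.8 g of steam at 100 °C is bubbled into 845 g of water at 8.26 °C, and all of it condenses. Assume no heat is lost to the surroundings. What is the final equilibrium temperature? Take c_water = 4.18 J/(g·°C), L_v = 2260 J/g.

T_f ≈ 19.1 °C

Energy conservation, ΣQ = 0:
latent heat released on condensation: 14.8×2260 = 33448
  condensed water 100 °C→T: 61.86(T − 100)
  water warms: 845×4.18×(T − 8.26) = 3532.1(T − 8.26)
3594 T = 33448 + 6186.4 + 29175 = 68810
T ≈ 19.15 °C — below 100 °C, confirming all the steam condensed.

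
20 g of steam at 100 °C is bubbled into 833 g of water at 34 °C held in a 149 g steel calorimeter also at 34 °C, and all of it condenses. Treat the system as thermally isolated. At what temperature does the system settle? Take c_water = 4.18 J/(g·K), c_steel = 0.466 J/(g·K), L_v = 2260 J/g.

T_f ≈ 48.0 °C

Energy conservation, ΣQ = 0:
steam→water at 100 °C releases m L_v = 20·2260 = 45200
  condensed water 100 °C→T: 83.6(T − 100)
  water warms: 833·4.18·(T − 34) = 3481.9(T − 34)
  steel cup: 149·0.466·(T − 34) = 69.43(T − 34)
3635 T = 45200 + 8360 + 120747 = 174307
T ≈ 47.95 °C, under the boiling point, so the assumption holds.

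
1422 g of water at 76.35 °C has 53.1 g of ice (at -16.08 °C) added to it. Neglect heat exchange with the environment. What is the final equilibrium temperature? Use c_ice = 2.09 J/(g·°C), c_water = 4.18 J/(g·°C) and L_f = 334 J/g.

T_f ≈ 70.4 °C

Let T be the final temperature. ΣQ_i = 0:
ice -16.08→0 °C: 53.1·2.09·16.08 = 1784.5; melt ice: 53.1·334 = 17735; meltwater 0→T: 53.1·4.18·T = 221.96 T; water: 5944(T − 76.35)
6165.9 T = 453821 − 19520 = 434301
T ≈ 70.44 °C (positive, so assuming full melt was valid).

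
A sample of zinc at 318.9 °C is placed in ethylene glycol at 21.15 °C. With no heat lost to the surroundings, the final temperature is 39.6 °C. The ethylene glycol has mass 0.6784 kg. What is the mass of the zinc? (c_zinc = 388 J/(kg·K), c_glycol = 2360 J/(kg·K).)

m ≈ 0.273 kg

Heat lost by the zinc = heat gained by the glycol:
m·388·(318.9 − 39.6) = 0.6784·2360·(39.6 − 21.15)
108368 m = 29539  ⇒  m ≈ 0.2726 kg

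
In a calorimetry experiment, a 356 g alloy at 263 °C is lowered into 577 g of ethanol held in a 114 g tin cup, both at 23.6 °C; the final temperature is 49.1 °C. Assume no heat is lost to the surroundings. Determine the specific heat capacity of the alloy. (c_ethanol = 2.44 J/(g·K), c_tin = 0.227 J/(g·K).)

c ≈ 0.48 J/(g·K)

Heat gained plus heat lost sum to zero:
356×c×(49.1 − 263) + 577×2.44×(49.1 − 23.6) + 114×0.227×(49.1 − 23.6) = 0
-76148 c = -36561
c = -36561/-76148 ≈ 0.4801 J/(g·K)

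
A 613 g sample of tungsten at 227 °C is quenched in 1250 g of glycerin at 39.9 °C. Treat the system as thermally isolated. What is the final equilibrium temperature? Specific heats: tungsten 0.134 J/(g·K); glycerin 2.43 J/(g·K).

Set heat shed by the hot body equal to heat absorbed by the cold body:
613×0.134×(227 − T) = 1250×2.43×(T − 39.9)
82.14(227 − T) = 3037.5(T − 39.9)
3119.6 T = 139842  ⇒  T ≈ 44.83 °C

T_f ≈ 44.8 °C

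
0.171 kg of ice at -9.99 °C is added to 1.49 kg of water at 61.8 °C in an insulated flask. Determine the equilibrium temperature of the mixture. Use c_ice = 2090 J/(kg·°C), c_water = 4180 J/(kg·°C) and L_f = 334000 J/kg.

T_f ≈ 46.7 °C

Energy balance with sensible and latent terms:
ice -9.99→0 °C: 0.171·2090·9.99 = 3570.3
  fusion: m_ice L_f = 0.171·334000 = 57114
  warm the meltwater: 714.78 T
  water: 6228.2(T − 61.8)
6943 T = 384903 − 60684 = 324218
T ≈ 46.70 °C. Since T > 0 °C, the all-ice-melts assumption holds.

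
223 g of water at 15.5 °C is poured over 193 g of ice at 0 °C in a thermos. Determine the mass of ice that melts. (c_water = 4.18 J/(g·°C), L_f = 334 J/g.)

m_melted ≈ 43.3 g

Water can give up m c ΔT = 223·4.18·15.5 = 14448 J before reaching 0 °C.
Fully melting the ice requires m_ice L_f = 193·334 = 64462 J.
That's not enough to melt it all — equilibrium is at 0 °C with ice remaining.
m_melt = 14448 / L_f = 43.26 g.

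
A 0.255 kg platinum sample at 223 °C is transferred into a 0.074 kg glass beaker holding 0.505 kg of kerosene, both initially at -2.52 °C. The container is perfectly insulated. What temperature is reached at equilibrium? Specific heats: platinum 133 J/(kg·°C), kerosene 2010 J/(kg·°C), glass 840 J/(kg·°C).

T_f ≈ 4.4 °C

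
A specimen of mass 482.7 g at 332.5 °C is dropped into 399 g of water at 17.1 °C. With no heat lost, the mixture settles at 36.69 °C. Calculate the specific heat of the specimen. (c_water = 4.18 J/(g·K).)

m_s c (T_s − T_f) = m_water c_water (T_f − T_0):
482.7×c×(332.5 − 36.69) = 399×4.18×(36.69 − 17.1)
142787 c = 32673  ⇒  c ≈ 0.2288 J/(g·K)

c ≈ 0.229 J/(g·K)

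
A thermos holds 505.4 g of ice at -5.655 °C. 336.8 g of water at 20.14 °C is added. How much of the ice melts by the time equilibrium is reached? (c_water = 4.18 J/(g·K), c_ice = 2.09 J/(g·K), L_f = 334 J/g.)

m_melted ≈ 67 g

Water can give up m c ΔT = 336.8×4.18×20.14 = 28354 J before reaching 0 °C.
Warming the ice to 0 °C takes 505.4×2.09×5.655 = 5973.3 J, leaving 22380 J for melting.
To melt every bit of ice: 505.4×334 = 168804 J.
Since 22380 < 168804 J, not all the ice melts; equilibrium is at 0 °C.
m_melted×334 = 22380  ⇒  m_melted ≈ 67.01 g.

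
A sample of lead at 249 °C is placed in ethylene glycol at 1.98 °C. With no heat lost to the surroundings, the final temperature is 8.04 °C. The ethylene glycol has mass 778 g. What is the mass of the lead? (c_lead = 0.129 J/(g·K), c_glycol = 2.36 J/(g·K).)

m ≈ 358 g

Heat lost by the lead = heat gained by the glycol:
m×0.129×(249 − 8.04) = 778×2.36×(8.04 − 1.98)
31.08 m = 11127  ⇒  m ≈ 358 g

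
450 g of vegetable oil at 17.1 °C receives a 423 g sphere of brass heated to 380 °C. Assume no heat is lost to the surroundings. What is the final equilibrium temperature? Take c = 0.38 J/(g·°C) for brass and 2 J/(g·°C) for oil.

T_f ≈ 72.1 °C

T_f is the heat-capacity-weighted average of the initial temperatures:
T_f = (160.74×380 + 900×17.1) / (160.74 + 900)
    = 76471 / 1060.7 ≈ 72.09 °C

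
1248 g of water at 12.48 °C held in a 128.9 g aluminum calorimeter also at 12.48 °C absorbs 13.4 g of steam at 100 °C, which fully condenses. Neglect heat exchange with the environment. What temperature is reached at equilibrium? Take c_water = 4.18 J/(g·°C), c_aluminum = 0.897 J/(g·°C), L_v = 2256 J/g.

Sum of m c ΔT and latent-heat terms is zero:
steam→water at 100 °C releases m L_v = 13.4·2256 = 30230; condensed water 100 °C→T: 56.01(T − 100); water warms: 1248·4.18·(T − 12.48) = 5216.6(T − 12.48); cup: 115.62(T − 12.48)
5388.3 T = 30230 + 5601.2 + 66547 = 102378
T ≈ 19.00 °C — below 100 °C, confirming all the steam condensed.

T_f ≈ 19.0 °C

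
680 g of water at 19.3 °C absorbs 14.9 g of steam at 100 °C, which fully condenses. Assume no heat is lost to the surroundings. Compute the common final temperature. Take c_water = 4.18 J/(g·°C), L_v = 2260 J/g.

T_f ≈ 32.6 °C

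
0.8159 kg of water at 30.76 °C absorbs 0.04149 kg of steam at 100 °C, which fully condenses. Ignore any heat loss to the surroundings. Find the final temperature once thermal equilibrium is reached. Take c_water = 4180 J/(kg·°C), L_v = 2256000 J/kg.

T_f ≈ 60.2 °C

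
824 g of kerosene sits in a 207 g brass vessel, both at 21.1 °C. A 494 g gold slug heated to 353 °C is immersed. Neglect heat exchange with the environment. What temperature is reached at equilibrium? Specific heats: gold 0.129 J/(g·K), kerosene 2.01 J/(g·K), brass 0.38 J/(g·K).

Energy conservation, ΣQ = 0:
494×0.129×(T − 353) + 824×2.01×(T − 21.1) + 207×0.38×(T − 21.1) = 0
1798.6 T = 59102
T ≈ 32.86 °C

T_f ≈ 32.9 °C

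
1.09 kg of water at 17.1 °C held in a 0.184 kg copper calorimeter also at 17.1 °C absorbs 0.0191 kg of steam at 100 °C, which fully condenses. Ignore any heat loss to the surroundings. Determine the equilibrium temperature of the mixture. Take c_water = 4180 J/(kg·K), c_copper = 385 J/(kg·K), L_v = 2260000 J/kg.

T_f ≈ 27.7 °C

Setting the total heat transfer to zero:
steam→water at 100 °C releases m L_v = 0.0191·2260000 = 43166; condensed water 100 °C→T: 79.84(T − 100); original water: 4556.2(T − 17.1); copper cup: 0.184·385·(T − 17.1) = 70.84(T − 17.1)
4706.9 T = 43166 + 7983.8 + 79122 = 130272
T ≈ 27.68 °C — below 100 °C, confirming all the steam condensed.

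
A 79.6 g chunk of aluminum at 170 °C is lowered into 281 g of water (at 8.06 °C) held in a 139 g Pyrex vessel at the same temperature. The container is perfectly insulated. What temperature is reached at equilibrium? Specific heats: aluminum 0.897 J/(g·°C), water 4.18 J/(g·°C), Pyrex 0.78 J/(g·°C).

T_f = Σ m_i c_i T_i / Σ m_i c_i:
T_f = (71.4×170 + 1174.6×8.06 + 108.42×8.06) / (71.4 + 1174.6 + 108.42)
    = 22479 / 1354.4 ≈ 16.60 °C

T_f ≈ 16.6 °C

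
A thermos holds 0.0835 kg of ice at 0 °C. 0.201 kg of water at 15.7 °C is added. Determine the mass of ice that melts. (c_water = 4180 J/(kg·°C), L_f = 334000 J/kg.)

Water can give up m c ΔT = 0.201×4180×15.7 = 13191 J before reaching 0 °C.
Melting all 0.0835 kg of ice would need 0.0835×334000 = 27889 J.
13191 J < 27889 J, so only part of the ice melts and the system sits at 0 °C.
Mass melted = 13191/334000 ≈ 0.03949 kg.

m_melted ≈ 0.0395 kg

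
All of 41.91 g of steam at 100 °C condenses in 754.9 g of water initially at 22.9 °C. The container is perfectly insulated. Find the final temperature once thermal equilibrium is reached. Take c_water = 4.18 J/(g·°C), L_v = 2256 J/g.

T_f ≈ 55.3 °C

Setting the total heat transfer to zero:
condense steam: −41.91×2256 = −94549; condensate cools 100→T: 41.91×4.18×(T − 100) = 175.18(T − 100); original water: 3155.5(T − 22.9)
3330.7 T = 94549 + 17518 + 72261 = 184328
T ≈ 55.34 °C — below 100 °C, confirming all the steam condensed.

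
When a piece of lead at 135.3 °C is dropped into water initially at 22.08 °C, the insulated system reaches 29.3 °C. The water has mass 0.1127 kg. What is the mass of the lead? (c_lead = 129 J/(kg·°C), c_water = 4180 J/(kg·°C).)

|Q_lead| = |Q_water|:
m·129·(135.3 − 29.3) = 0.1127·4180·(29.3 − 22.08)
13674 m = 3401.2  ⇒  m ≈ 0.2487 kg

m ≈ 0.249 kg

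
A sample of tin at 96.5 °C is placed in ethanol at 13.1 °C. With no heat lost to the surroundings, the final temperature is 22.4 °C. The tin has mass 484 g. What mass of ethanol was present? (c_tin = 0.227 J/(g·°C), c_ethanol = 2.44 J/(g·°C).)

m ≈ 359 g

|Q_tin| = |Q_ethanol|:
484·0.227·(96.5 − 22.4) = m·2.44·(22.4 − 13.1)
22.69 m = 8141.2  ⇒  m ≈ 358.8 g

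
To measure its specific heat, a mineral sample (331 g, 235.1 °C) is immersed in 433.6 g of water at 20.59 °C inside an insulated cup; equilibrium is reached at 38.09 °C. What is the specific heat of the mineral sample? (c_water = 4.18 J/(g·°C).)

c ≈ 0.486 J/(g·°C)

Net heat exchanged in the isolated system is zero:
331·c·(38.09 − 235.1) + 433.6·4.18·(38.09 − 20.59) = 0
-65210 c = -31718
c = -31718/-65210 ≈ 0.4864 J/(g·°C)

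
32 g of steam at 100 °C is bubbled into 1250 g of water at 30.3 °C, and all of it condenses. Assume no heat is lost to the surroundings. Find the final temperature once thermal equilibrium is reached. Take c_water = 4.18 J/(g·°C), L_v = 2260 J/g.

T_f ≈ 45.5 °C

Net heat exchanged in the isolated system is zero:
latent heat released on condensation: 32·2260 = 72320; condensed water 100 °C→T: 133.76(T − 100); water warms: 1250·4.18·(T − 30.3) = 5225(T − 30.3)
5358.8 T = 72320 + 13376 + 158318 = 244014
T ≈ 45.54 °C, under the boiling point, so the assumption holds.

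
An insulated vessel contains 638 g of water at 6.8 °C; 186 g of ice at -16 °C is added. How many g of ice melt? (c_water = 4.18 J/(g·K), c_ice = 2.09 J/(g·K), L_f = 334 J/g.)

m_melted ≈ 35.7 g

Cooling the water to 0 °C releases 638·4.18·6.8 = 18135 J.
Warming the ice to 0 °C takes 186·2.09·16 = 6219.8 J, leaving 11915 J for melting.
Melting all 186 g of ice would need 186·334 = 62124 J.
That's not enough to melt it all — equilibrium is at 0 °C with ice remaining.
Mass melted = 11915/334 ≈ 35.67 g.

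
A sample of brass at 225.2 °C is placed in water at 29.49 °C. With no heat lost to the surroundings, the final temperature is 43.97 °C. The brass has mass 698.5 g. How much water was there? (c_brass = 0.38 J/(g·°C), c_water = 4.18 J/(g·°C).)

Setting the total heat transfer to zero:
698.5×0.38×(43.97 − 225.2) + m×4.18×(43.97 − 29.49) = 0
60.53 m = 48104
m = 48104/60.53 ≈ 794.8 g

m ≈ 795 g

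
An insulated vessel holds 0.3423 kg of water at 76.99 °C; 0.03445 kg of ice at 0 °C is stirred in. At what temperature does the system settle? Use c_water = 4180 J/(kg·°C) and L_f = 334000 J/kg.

T_f ≈ 62.6 °C

Heat gained plus heat lost sum to zero:
latent heat to melt: 0.03445×334000 = 11506; warm the meltwater: 144 T; water cools: 0.3423×4180×(T − 76.99) = 1430.8(T − 76.99)
1574.8 T = 110158 − 11506 = 98652
T ≈ 62.64 °C (positive, so assuming full melt was valid).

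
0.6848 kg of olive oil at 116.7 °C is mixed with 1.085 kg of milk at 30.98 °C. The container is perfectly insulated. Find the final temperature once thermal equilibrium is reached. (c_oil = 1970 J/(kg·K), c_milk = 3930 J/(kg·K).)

T_f ≈ 51.6 °C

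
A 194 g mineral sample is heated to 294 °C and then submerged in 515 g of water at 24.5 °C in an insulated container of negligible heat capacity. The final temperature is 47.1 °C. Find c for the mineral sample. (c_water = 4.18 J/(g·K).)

c ≈ 1.02 J/(g·K)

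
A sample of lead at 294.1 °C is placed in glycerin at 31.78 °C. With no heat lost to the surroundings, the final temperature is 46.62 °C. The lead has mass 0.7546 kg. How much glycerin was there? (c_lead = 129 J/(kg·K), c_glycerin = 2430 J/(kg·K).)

m ≈ 0.668 kg

|Q_lead| = |Q_glycerin|:
0.7546·129·(294.1 − 46.62) = m·2430·(46.62 − 31.78)
36061 m = 24091  ⇒  m ≈ 0.668 kg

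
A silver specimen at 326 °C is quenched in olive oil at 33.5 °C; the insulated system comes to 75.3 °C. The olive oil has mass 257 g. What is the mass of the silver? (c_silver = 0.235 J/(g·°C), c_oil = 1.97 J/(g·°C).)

Heat lost by the silver = heat gained by the oil:
m·0.235·(326 − 75.3) = 257·1.97·(75.3 − 33.5)
58.91 m = 21163  ⇒  m ≈ 359.2 g

m ≈ 359 g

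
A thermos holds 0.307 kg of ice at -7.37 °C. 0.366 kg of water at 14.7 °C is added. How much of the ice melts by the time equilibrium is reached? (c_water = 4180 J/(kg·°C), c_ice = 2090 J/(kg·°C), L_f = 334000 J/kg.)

m_melted ≈ 0.0532 kg

Water can give up m c ΔT = 0.366·4180·14.7 = 22489 J before reaching 0 °C.
Of that, 0.307·2090·7.37 = 4728.8 J goes to bring the ice to 0 °C, leaving 17760 J.
Melting all 0.307 kg of ice would need 0.307·334000 = 102538 J.
That's not enough to melt it all — equilibrium is at 0 °C with ice remaining.
m_melt = 17760 / L_f = 0.05317 kg.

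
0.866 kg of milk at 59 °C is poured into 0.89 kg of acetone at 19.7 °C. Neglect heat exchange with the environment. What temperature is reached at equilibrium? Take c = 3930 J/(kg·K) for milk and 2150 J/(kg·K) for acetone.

T_f ≈ 44.9 °C

Heat lost by the milk equals heat gained by the acetone:
0.866·3930·(59 − T) = 0.89·2150·(T − 19.7)
3403.4(59 − T) = 1913.5(T − 19.7)
5316.9 T = 238495  ⇒  T ≈ 44.86 °C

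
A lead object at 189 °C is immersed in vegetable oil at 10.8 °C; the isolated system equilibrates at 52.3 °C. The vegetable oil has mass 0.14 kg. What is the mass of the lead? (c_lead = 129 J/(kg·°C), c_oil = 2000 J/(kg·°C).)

m ≈ 0.659 kg

Setting the total heat transfer to zero:
m·129·(52.3 − 189) + 0.14·2000·(52.3 − 10.8) = 0
-17634 m = -11620
m = -11620/-17634 ≈ 0.6589 kg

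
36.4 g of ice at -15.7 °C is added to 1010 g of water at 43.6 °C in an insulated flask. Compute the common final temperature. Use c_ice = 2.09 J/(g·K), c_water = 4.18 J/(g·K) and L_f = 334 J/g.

T_f ≈ 39.0 °C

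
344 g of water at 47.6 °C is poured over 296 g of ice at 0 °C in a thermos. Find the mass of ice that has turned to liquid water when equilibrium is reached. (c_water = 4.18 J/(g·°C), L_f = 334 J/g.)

Cooling the water to 0 °C releases 344·4.18·47.6 = 68445 J.
To melt every bit of ice: 296·334 = 98864 J.
That's not enough to melt it all — equilibrium is at 0 °C with ice remaining.
m_melt = 68445 / L_f = 204.9 g.

m_melted ≈ 205 g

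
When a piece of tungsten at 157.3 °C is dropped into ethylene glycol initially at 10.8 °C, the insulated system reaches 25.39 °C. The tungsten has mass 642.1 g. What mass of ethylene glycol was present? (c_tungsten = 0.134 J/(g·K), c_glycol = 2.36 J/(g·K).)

Conservation of energy gives ΣQ = 0:
642.1×0.134×(25.39 − 157.3) + m×2.36×(25.39 − 10.8) = 0
34.43 m = 11350
m = 11350/34.43 ≈ 329.6 g

m ≈ 330 g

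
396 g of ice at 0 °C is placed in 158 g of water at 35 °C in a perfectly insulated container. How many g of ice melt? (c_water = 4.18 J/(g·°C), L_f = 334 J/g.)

m_melted ≈ 69.2 g

Cooling the water to 0 °C releases 158×4.18×35 = 23115 J.
Melting all 396 g of ice would need 396×334 = 132264 J.
That's not enough to melt it all — equilibrium is at 0 °C with ice remaining.
m_melt = 23115 / L_f = 69.21 g.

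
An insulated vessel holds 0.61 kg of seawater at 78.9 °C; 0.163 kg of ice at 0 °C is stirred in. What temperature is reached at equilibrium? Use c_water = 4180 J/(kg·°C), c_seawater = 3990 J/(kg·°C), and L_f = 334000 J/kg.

T_f ≈ 44.2 °C

Heat gained plus heat lost sum to zero:
latent heat to melt: 0.163·334000 = 54442; warm the meltwater: 681.34 T; seawater: 2433.9(T − 78.9)
3115.2 T = 192035 − 54442 = 137593
T ≈ 44.17 °C — above 0 °C, consistent with complete melting.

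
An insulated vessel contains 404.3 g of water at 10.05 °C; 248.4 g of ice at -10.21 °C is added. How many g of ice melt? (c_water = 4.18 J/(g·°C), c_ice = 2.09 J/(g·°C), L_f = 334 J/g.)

m_melted ≈ 35 g

Heat available from the water dropping to 0 °C: 404.3·4.18·10.05 = 16984 J.
Of that, 248.4·2.09·10.21 = 5300.6 J goes to bring the ice to 0 °C, leaving 11684 J.
To melt every bit of ice: 248.4·334 = 82966 J.
11684 J < 82966 J, so only part of the ice melts and the system sits at 0 °C.
Mass melted = 11684/334 ≈ 34.98 g.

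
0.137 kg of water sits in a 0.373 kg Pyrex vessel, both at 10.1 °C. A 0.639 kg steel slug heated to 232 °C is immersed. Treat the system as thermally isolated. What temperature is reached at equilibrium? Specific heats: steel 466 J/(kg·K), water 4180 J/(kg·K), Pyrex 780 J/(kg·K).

Energy conservation, ΣQ = 0:
0.639·466·(T − 232) + 0.137·4180·(T − 10.1) + 0.373·780·(T − 10.1) = 0
(297.77 + 572.66 + 290.94) T = 297.77·232 + 572.66·10.1 + 290.94·10.1
T ≈ 66.99 °C

T_f ≈ 67.0 °C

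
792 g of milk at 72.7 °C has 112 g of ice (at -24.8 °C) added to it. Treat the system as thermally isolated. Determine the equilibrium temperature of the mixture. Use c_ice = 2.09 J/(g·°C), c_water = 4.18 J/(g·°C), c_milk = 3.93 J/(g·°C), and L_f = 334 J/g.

T_f ≈ 51.1 °C

Sum of m c ΔT and latent-heat terms is zero:
ice -24.8→0 °C: 112×2.09×24.8 = 5805.2; melt ice: 112×334 = 37408; meltwater 0→T: 112×4.18×T = 468.16 T; milk cools: 792×3.93×(T − 72.7) = 3112.6(T − 72.7)
3580.7 T = 226283 − 43213 = 183070
T ≈ 51.13 °C (positive, so assuming full melt was valid).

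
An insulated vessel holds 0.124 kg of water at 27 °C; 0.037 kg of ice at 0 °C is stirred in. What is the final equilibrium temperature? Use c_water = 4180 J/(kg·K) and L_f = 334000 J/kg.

Energy balance with sensible and latent terms:
melt ice: 0.037·334000 = 12358
  meltwater 0→T: 0.037·4180·T = 154.66 T
  water cools: 0.124·4180·(T − 27) = 518.32(T − 27)
672.98 T = 13995 − 12358 = 1636.6
T ≈ 2.43 °C. Since T > 0 °C, the all-ice-melts assumption holds.

T_f ≈ 2.4 °C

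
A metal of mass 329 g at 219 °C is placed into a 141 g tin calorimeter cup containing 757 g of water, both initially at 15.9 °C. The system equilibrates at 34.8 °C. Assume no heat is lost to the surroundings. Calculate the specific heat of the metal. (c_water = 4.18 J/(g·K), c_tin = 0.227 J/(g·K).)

Heat gained plus heat lost sum to zero:
329·c·(34.8 − 219) + 757·4.18·(34.8 − 15.9) + 141·0.227·(34.8 − 15.9) = 0
-60602 c = -60409
c = -60409/-60602 ≈ 0.9968 J/(g·K)

c ≈ 0.997 J/(g·K)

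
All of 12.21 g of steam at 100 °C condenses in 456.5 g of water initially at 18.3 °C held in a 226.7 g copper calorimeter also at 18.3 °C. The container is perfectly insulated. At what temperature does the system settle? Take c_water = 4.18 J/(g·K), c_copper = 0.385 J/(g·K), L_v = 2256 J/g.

Setting the total heat transfer to zero:
steam→water at 100 °C releases m L_v = 12.21×2256 = 27546; condensed water 100 °C→T: 51.04(T − 100); original water: 1908.2(T − 18.3); cup: 87.28(T − 18.3)
2046.5 T = 27546 + 5103.8 + 36517 = 69166
T ≈ 33.80 °C — below 100 °C, confirming all the steam condensed.

T_f ≈ 33.8 °C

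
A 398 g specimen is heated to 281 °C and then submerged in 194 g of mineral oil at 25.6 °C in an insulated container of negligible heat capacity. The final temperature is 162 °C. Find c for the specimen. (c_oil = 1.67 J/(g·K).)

m_s c (T_s − T_f) = m_oil c_oil (T_f − T_0):
398×c×(281 − 162) = 194×1.67×(162 − 25.6)
47362 c = 44191  ⇒  c ≈ 0.933 J/(g·K)

c ≈ 0.933 J/(g·K)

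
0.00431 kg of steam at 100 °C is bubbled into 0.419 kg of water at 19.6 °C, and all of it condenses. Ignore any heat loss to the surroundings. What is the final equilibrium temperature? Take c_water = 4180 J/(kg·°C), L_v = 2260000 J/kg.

T_f ≈ 25.9 °C

Energy balance with sensible and latent terms:
condense steam: −0.00431·2260000 = −9740.6
  condensate cools 100→T: 0.00431·4180·(T − 100) = 18.02(T − 100)
  water warms: 0.419·4180·(T − 19.6) = 1751.4(T − 19.6)
1769.4 T = 9740.6 + 1801.6 + 34328 = 45870
T ≈ 25.92 °C (< 100 °C, so full condensation is consistent).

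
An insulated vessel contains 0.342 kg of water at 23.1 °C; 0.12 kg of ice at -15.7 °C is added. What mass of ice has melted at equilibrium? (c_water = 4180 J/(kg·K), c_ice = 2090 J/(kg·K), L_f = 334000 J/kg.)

m_melted ≈ 0.0871 kg

Water can give up m c ΔT = 0.342×4180×23.1 = 33023 J before reaching 0 °C.
Of that, 0.12×2090×15.7 = 3937.6 J goes to bring the ice to 0 °C, leaving 29085 J.
Fully melting the ice requires m_ice L_f = 0.12×334000 = 40080 J.
29085 J < 40080 J, so only part of the ice melts and the system sits at 0 °C.
Mass melted = 29085/334000 ≈ 0.08708 kg.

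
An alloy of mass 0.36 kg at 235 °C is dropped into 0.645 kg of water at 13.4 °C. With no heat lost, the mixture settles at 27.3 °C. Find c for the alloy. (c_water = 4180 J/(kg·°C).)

Let T be the final temperature. ΣQ_i = 0:
0.36·c·(27.3 − 235) + 0.645·4180·(27.3 − 13.4) = 0
-74.77 c = -37476
c = -37476/-74.77 ≈ 501.2 J/(kg·°C)

c ≈ 501 J/(kg·°C)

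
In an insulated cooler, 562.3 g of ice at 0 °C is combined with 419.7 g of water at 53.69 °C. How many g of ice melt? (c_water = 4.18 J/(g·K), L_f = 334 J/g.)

m_melted ≈ 282 g

Heat available from the water dropping to 0 °C: 419.7×4.18×53.69 = 94191 J.
To melt every bit of ice: 562.3×334 = 187808 J.
94191 J < 187808 J, so only part of the ice melts and the system sits at 0 °C.
m_melted×334 = 94191  ⇒  m_melted ≈ 282 g.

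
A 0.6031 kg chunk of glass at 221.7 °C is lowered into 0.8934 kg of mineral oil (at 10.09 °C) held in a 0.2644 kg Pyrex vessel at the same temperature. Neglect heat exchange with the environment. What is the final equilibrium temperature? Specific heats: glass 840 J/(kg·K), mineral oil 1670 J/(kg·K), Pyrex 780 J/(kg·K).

T_f ≈ 58.7 °C

Net heat exchanged in the isolated system is zero:
0.6031×840×(T − 221.7) + 0.8934×1670×(T − 10.09) + 0.2644×780×(T − 10.09) = 0
506.6(T − 221.7) + 1492(T − 10.09) + 206.23(T − 10.09) = 0
2204.8 T = 129449
T = 129449 / 2204.8 = 58.7 °C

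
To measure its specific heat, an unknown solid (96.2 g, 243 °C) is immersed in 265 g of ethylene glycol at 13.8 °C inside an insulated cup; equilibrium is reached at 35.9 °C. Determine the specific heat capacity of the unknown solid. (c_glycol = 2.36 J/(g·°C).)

c ≈ 0.694 J/(g·°C)

Heat gained plus heat lost sum to zero:
96.2×c×(35.9 − 243) + 265×2.36×(35.9 − 13.8) = 0
-19923 c = -13821
c = -13821/-19923 ≈ 0.6937 J/(g·°C)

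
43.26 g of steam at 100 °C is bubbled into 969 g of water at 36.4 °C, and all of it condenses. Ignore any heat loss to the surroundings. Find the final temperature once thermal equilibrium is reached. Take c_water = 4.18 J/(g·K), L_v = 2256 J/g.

Taking heat into each body as positive, Σ m c ΔT = 0:
steam→water at 100 °C releases m L_v = 43.26·2256 = 97595; condensed water 100 °C→T: 180.83(T − 100); original water: 4050.4(T − 36.4)
4231.2 T = 97595 + 18083 + 147435 = 263113
T ≈ 62.18 °C (< 100 °C, so full condensation is consistent).

T_f ≈ 62.2 °C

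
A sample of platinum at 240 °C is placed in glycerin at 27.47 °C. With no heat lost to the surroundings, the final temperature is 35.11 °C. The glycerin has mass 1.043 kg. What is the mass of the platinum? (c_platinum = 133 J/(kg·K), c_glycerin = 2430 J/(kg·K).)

Heat lost by the platinum = heat gained by the glycerin:
m·133·(240 − 35.11) = 1.043·2430·(35.11 − 27.47)
27250 m = 19364  ⇒  m ≈ 0.7106 kg

m ≈ 0.711 kg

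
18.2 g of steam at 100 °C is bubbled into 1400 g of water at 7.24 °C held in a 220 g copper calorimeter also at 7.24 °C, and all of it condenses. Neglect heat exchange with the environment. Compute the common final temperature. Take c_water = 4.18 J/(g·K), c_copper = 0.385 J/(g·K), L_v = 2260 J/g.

Net heat exchanged in the isolated system is zero:
condense steam: −18.2·2260 = −41132; condensed water 100 °C→T: 76.08(T − 100); original water: 5852(T − 7.24); cup: 84.7(T − 7.24)
6012.8 T = 41132 + 7607.6 + 42982 = 91721
T ≈ 15.25 °C — below 100 °C, confirming all the steam condensed.

T_f ≈ 15.3 °C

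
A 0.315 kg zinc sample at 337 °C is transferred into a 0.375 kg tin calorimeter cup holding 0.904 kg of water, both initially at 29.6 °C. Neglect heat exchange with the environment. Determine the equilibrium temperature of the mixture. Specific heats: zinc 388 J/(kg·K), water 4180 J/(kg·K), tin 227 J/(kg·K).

Let T be the final temperature. ΣQ_i = 0:
0.315·388·(T − 337) + 0.904·4180·(T − 29.6) + 0.375·227·(T − 29.6) = 0
3986.1 T = 155558
T = 155558 / 3986.1 = 39 °C

T_f ≈ 39.0 °C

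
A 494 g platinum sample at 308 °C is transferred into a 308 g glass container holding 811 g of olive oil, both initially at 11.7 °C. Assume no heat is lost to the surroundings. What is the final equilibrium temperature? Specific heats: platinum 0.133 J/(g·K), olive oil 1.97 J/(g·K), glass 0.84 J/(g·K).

With ΣQ=0 the equilibrium temperature is the m·c-weighted mean:
T_f = (65.7*308 + 1597.7*11.7 + 258.72*11.7) / (65.7 + 1597.7 + 258.72)
    = 41956 / 1922.1 ≈ 21.83 °C

T_f ≈ 21.8 °C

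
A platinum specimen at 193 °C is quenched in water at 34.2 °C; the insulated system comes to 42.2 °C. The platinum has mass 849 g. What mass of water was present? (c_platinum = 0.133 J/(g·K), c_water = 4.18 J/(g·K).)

m ≈ 509 g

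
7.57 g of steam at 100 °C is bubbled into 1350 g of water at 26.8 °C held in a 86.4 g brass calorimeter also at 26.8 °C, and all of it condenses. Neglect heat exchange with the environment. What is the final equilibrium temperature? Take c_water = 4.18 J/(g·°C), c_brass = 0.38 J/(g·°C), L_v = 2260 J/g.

Net heat exchanged in the isolated system is zero:
condense steam: −7.57·2260 = −17108
  condensate cools 100→T: 7.57·4.18·(T − 100) = 31.64(T − 100)
  water warms: 1350·4.18·(T − 26.8) = 5643(T − 26.8)
  cup: 32.83(T − 26.8)
5707.5 T = 17108 + 3164.3 + 152112 = 172385
T ≈ 30.20 °C — below 100 °C, confirming all the steam condensed.

T_f ≈ 30.2 °C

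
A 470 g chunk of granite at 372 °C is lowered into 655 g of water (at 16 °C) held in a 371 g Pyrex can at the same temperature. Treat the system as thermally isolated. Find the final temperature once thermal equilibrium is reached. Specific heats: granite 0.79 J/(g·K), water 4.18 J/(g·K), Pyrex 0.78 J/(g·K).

Heat gained plus heat lost sum to zero:
470*0.79*(T − 372) + 655*4.18*(T − 16) + 371*0.78*(T − 16) = 0
371.3(T − 372) + 2737.9(T − 16) + 289.38(T − 16) = 0
(371.3 + 2737.9 + 289.38) T = 371.3*372 + 2737.9*16 + 289.38*16
T = 186560 / 3398.6 = 54.9 °C

T_f ≈ 54.9 °C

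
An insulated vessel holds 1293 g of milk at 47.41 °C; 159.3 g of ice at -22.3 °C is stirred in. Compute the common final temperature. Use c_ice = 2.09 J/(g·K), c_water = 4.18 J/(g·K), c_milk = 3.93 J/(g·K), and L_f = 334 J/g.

Sum of m c ΔT and latent-heat terms is zero:
warm ice to 0 °C: 159.3×2.09×(0 − (-22.3)) = 7424.5
  fusion: m_ice L_f = 159.3×334 = 53206
  meltwater 0→T: 159.3×4.18×T = 665.87 T
  milk cools: 1293×3.93×(T − 47.41) = 5081.5(T − 47.41)
5747.4 T = 240913 − 60631 = 180283
T ≈ 31.37 °C (positive, so assuming full melt was valid).

T_f ≈ 31.4 °C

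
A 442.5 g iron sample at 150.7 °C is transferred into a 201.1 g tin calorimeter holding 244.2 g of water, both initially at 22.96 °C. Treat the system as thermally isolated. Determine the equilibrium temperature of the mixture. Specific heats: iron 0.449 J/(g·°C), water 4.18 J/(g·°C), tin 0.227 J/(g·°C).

Let T be the final temperature. ΣQ_i = 0:
442.5·0.449·(T − 150.7) + 244.2·4.18·(T − 22.96) + 201.1·0.227·(T − 22.96) = 0
198.68(T − 150.7) + 1020.8(T − 22.96) + 45.65(T − 22.96) = 0
1265.1 T = 54426
T ≈ 43.02 °C

T_f ≈ 43.0 °C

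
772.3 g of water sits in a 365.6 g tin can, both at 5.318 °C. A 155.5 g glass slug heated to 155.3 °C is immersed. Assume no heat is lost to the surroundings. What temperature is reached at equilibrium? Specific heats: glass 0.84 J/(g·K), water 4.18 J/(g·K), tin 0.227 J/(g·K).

T_f ≈ 11.0 °C

Let T be the final temperature. ΣQ_i = 0:
155.5*0.84*(T − 155.3) + 772.3*4.18*(T − 5.318) + 365.6*0.227*(T − 5.318) = 0
3441.8 T = 37894
T = 37894/3441.8 ≈ 11.01 °C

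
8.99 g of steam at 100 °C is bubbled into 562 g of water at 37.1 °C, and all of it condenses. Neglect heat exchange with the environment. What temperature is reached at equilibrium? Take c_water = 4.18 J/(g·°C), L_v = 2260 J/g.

Taking heat into each body as positive, Σ m c ΔT = 0:
condense steam: −8.99·2260 = −20317
  condensate cools 100→T: 8.99·4.18·(T − 100) = 37.58(T − 100)
  original water: 2349.2(T − 37.1)
2386.7 T = 20317 + 3757.8 + 87154 = 111229
T ≈ 46.60 °C — below 100 °C, confirming all the steam condensed.

T_f ≈ 46.6 °C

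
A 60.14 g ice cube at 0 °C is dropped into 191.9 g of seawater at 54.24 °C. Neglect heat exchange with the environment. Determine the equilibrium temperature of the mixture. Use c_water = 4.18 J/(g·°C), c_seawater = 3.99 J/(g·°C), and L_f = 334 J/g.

T_f ≈ 21.1 °C

Let T be the final temperature. ΣQ_i = 0:
melt ice: 60.14·334 = 20087
  warm the meltwater: 251.39 T
  seawater: 765.68(T − 54.24)
1017.1 T = 41531 − 20087 = 21444
T ≈ 21.08 °C — above 0 °C, consistent with complete melting.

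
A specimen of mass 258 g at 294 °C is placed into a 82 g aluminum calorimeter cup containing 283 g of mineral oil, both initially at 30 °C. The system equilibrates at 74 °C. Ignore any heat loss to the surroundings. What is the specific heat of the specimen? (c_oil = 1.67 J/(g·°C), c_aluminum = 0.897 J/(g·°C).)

Taking heat into each body as positive, Σ m c ΔT = 0:
258·c·(74 − 294) + 283·1.67·(74 − 30) + 82·0.897·(74 − 30) = 0
-56760 c = -24031
c = -24031/-56760 ≈ 0.4234 J/(g·°C)

c ≈ 0.423 J/(g·°C)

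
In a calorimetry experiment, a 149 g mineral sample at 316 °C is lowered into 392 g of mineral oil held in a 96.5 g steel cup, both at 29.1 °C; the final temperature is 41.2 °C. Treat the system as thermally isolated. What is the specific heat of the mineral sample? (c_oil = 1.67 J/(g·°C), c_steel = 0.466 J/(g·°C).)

c ≈ 0.207 J/(g·°C)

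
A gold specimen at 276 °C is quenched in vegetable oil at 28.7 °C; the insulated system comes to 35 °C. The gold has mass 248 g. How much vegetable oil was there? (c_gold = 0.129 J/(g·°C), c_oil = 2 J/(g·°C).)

m ≈ 612 g

Setting the total heat transfer to zero:
248·0.129·(35 − 276) + m·2·(35 − 28.7) = 0
12.6 m = 7710.1
m = 7710.1/12.6 ≈ 611.9 g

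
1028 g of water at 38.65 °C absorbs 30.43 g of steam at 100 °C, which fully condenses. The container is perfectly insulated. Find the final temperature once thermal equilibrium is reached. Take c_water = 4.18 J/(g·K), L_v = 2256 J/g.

Setting the total heat transfer to zero:
condense steam: −30.43·2256 = −68650; condensed water 100 °C→T: 127.2(T − 100); original water: 4297(T − 38.65)
4424.2 T = 68650 + 12720 + 166081 = 247450
T ≈ 55.93 °C — below 100 °C, confirming all the steam condensed.

T_f ≈ 55.9 °C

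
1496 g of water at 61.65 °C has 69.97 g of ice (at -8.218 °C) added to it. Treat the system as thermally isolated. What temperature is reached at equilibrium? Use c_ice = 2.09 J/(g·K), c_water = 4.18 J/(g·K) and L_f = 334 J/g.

Taking heat into each body as positive, Σ m c ΔT = 0:
warm ice to 0 °C: 69.97·2.09·(0 − (-8.218)) = 1201.8
  latent heat to melt: 69.97·334 = 23370
  warm the meltwater: 292.47 T
  water cools: 1496·4.18·(T − 61.65) = 6253.3(T − 61.65)
6545.8 T = 385515 − 24572 = 360943
T ≈ 55.14 °C. Since T > 0 °C, the all-ice-melts assumption holds.

T_f ≈ 55.1 °C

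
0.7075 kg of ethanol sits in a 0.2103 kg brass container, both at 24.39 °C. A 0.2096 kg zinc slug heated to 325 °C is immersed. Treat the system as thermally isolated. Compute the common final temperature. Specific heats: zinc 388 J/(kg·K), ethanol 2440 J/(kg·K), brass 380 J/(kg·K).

T_f ≈ 37.3 °C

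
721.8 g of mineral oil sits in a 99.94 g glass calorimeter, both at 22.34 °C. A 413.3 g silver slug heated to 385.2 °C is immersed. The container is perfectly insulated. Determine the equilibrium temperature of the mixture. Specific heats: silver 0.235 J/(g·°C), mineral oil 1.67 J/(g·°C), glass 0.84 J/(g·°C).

T_f ≈ 47.8 °C

Net heat exchanged in the isolated system is zero:
413.3*0.235*(T − 385.2) + 721.8*1.67*(T − 22.34) + 99.94*0.84*(T − 22.34) = 0
1386.5 T = 66217
T = 66217/1386.5 ≈ 47.76 °C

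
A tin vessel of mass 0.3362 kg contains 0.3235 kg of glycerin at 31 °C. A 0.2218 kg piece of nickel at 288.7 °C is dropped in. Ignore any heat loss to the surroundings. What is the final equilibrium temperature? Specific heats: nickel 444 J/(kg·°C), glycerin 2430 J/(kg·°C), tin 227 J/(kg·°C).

T_f ≈ 57.4 °C

With ΣQ=0 the equilibrium temperature is the m·c-weighted mean:
T_f = (98.48×288.7 + 786.11×31 + 76.32×31) / (98.48 + 786.11 + 76.32)
    = 55166 / 960.9 ≈ 57.41 °C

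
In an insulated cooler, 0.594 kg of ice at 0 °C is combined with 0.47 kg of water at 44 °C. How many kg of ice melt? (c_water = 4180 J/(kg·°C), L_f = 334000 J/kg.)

Heat available from the water dropping to 0 °C: 0.47×4180×44 = 86442 J.
Melting all 0.594 kg of ice would need 0.594×334000 = 198396 J.
86442 J < 198396 J, so only part of the ice melts and the system sits at 0 °C.
m_melt = 86442 / L_f = 0.2588 kg.

m_melted ≈ 0.259 kg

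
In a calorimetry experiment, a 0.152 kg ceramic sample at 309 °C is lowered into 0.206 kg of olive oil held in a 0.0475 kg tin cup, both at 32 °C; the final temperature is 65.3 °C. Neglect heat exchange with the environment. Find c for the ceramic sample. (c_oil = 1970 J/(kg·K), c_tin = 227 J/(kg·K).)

c ≈ 375 J/(kg·K)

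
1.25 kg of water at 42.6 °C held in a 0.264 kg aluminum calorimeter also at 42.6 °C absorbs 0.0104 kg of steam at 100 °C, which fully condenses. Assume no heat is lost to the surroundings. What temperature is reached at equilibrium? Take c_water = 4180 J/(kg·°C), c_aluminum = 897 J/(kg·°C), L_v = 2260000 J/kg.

T_f ≈ 47.3 °C

Heat gained plus heat lost sum to zero:
condense steam: −0.0104·2260000 = −23504
  condensed water 100 °C→T: 43.47(T − 100)
  original water: 5225(T − 42.6)
  aluminum cup: 0.264·897·(T − 42.6) = 236.81(T − 42.6)
5505.3 T = 23504 + 4347.2 + 232673 = 260524
T ≈ 47.32 °C (< 100 °C, so full condensation is consistent).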